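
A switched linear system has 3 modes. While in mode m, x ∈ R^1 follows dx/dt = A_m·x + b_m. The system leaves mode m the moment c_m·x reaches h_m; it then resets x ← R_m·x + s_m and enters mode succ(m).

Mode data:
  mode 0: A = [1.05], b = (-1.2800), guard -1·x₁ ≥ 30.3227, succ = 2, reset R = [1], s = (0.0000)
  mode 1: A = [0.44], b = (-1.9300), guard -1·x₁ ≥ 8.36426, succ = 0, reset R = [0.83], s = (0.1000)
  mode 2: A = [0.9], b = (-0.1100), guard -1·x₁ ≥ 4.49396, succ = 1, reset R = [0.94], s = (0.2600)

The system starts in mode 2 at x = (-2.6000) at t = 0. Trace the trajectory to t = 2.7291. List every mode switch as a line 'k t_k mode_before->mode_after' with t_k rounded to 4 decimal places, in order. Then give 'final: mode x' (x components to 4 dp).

Mode 2: guard c·x = 4.4940 hit at Δt = 0.5868 (t = 0.5868), x⁻ = (-4.4940) → reset → x⁺ = (-3.9643), jump to mode 1
Mode 1: guard c·x = 8.3643 hit at Δt = 0.9619 (t = 1.5487), x⁻ = (-8.3643) → reset → x⁺ = (-6.8423), jump to mode 0
Mode 0: flow for 1.1804 to horizon, guard not reached → x = (-26.6218)

1 0.5868 2->1
2 1.5487 1->0
final: 0 -26.6218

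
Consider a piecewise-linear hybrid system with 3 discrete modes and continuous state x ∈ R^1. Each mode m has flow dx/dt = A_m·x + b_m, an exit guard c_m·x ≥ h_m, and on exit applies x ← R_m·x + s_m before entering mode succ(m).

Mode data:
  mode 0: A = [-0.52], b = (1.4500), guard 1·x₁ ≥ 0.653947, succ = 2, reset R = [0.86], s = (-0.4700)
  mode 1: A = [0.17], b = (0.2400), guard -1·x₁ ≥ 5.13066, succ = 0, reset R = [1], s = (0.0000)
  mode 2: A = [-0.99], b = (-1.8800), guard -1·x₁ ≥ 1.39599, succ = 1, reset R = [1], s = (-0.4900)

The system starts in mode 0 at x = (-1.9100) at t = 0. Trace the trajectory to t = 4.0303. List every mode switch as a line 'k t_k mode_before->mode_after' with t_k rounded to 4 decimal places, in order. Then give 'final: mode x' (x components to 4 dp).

Mode 0: guard c·x = 0.6539 hit at Δt = 1.5173 (t = 1.5173), x⁻ = (0.6539) → reset → x⁺ = (0.0924), jump to mode 2
Mode 2: guard c·x = 1.3960 hit at Δt = 1.3899 (t = 2.9072), x⁻ = (-1.3960) → reset → x⁺ = (-1.8860), jump to mode 1
Mode 1: flow for 1.1231 to horizon, guard not reached → x = (-1.9858)

1 1.5173 0->2
2 2.9072 2->1
final: 1 -1.9858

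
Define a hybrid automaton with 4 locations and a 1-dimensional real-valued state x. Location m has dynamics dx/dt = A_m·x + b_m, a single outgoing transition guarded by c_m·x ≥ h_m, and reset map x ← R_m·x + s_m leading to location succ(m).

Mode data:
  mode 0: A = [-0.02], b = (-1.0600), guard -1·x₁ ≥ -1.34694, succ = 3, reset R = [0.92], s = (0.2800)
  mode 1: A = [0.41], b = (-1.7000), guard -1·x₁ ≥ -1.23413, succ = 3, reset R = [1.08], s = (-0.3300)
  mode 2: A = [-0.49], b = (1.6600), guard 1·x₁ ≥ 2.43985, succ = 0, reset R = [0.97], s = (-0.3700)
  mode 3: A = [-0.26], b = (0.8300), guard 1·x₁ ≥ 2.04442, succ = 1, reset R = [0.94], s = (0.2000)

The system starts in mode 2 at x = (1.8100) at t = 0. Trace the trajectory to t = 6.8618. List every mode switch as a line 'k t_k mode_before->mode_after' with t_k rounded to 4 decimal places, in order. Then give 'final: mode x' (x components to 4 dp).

1 1.0398 2->0
2 1.6340 0->3
3 3.0831 3->1
4 3.9698 1->3
5 6.4534 3->1
final: 1 1.7527

Mode 2: guard c·x = 2.4398 hit at Δt = 1.0398 (t = 1.0398), x⁻ = (2.4398) → reset → x⁺ = (1.9967), jump to mode 0
Mode 0: guard c·x = -1.3469 hit at Δt = 0.5942 (t = 1.6340), x⁻ = (1.3469) → reset → x⁺ = (1.5192), jump to mode 3
Mode 3: guard c·x = 2.0444 hit at Δt = 1.4491 (t = 3.0831), x⁻ = (2.0444) → reset → x⁺ = (2.1218), jump to mode 1
Mode 1: guard c·x = -1.2341 hit at Δt = 0.8867 (t = 3.9698), x⁻ = (1.2341) → reset → x⁺ = (1.0029), jump to mode 3
Mode 3: guard c·x = 2.0444 hit at Δt = 2.4836 (t = 6.4534), x⁻ = (2.0444) → reset → x⁺ = (2.1218), jump to mode 1
Mode 1: flow for 0.4084 to horizon, guard not reached → x = (1.7527)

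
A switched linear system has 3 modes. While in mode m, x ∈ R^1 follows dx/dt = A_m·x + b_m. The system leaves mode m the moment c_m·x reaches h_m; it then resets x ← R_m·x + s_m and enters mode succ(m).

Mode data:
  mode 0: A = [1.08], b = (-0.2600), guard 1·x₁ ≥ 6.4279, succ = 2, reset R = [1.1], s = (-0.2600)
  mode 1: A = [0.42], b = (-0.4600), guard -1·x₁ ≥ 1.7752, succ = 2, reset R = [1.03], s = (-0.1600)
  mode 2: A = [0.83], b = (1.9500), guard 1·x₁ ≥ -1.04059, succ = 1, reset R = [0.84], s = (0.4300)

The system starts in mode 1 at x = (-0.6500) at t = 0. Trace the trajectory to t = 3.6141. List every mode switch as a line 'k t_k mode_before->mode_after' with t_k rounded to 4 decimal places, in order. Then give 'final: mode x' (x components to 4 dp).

1 1.1847 1->2
2 2.7367 2->1
final: 1 -1.1300

Mode 1: guard c·x = 1.7752 hit at Δt = 1.1847 (t = 1.1847), x⁻ = (-1.7752) → reset → x⁺ = (-1.9885), jump to mode 2
Mode 2: guard c·x = -1.0406 hit at Δt = 1.5520 (t = 2.7367), x⁻ = (-1.0406) → reset → x⁺ = (-0.4441), jump to mode 1
Mode 1: flow for 0.8774 to horizon, guard not reached → x = (-1.1300)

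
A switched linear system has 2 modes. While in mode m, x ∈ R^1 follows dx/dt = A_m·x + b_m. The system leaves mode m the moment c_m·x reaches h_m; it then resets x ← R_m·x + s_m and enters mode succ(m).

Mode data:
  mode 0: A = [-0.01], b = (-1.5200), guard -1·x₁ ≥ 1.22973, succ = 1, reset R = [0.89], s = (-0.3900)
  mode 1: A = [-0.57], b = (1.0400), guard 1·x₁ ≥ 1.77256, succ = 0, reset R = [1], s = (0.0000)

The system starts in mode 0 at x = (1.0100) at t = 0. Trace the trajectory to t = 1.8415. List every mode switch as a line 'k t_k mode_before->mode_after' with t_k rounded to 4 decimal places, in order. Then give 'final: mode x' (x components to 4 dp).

1 1.4746 0->1
final: 1 -0.8600

Mode 0: guard c·x = 1.2297 hit at Δt = 1.4746 (t = 1.4746), x⁻ = (-1.2297) → reset → x⁺ = (-1.4845), jump to mode 1
Mode 1: flow for 0.3669 to horizon, guard not reached → x = (-0.8600)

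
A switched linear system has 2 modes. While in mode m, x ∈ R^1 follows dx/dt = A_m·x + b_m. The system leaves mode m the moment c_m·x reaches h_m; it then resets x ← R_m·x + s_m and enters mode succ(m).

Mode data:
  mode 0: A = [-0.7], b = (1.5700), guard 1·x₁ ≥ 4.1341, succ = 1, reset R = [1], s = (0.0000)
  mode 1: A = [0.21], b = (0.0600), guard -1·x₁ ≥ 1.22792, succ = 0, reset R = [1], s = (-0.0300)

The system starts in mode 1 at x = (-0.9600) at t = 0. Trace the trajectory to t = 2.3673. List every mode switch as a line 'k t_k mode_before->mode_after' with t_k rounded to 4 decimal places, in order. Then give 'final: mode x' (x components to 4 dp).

Mode 1: guard c·x = 1.2279 hit at Δt = 1.5932 (t = 1.5932), x⁻ = (-1.2279) → reset → x⁺ = (-1.2579), jump to mode 0
Mode 0: flow for 0.7741 to horizon, guard not reached → x = (0.2066)

1 1.5932 1->0
final: 0 0.2066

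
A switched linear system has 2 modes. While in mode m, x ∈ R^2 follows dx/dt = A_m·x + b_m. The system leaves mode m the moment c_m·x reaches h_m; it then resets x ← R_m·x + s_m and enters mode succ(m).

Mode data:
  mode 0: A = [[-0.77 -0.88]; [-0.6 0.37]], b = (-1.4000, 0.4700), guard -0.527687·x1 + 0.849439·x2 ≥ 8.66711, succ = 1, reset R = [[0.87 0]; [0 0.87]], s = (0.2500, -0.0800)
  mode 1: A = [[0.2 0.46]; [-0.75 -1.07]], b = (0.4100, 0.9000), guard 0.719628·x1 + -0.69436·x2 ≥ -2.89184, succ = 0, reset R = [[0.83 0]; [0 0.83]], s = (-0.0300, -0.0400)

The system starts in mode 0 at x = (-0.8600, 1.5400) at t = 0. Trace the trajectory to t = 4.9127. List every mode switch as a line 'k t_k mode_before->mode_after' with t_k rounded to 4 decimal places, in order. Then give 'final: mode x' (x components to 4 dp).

Mode 0: guard c·x = 8.6671 hit at Δt = 1.5987 (t = 1.5987), x⁻ = (-5.0056, 7.0938) → reset → x⁺ = (-4.1049, 6.0916), jump to mode 1
Mode 1: guard c·x = -2.8918 hit at Δt = 1.5456 (t = 3.1443), x⁻ = (-1.0881, 3.0371) → reset → x⁺ = (-0.9331, 2.4808), jump to mode 0
Mode 0: guard c·x = 8.6671 hit at Δt = 1.2479 (t = 4.3922), x⁻ = (-4.8575, 7.1858) → reset → x⁺ = (-3.9760, 6.1716), jump to mode 1
Mode 1: flow for 0.5205 to horizon, guard not reached → x = (-2.7945, 4.8878)

1 1.5987 0->1
2 3.1443 1->0
3 4.3922 0->1
final: 1 -2.7945 4.8878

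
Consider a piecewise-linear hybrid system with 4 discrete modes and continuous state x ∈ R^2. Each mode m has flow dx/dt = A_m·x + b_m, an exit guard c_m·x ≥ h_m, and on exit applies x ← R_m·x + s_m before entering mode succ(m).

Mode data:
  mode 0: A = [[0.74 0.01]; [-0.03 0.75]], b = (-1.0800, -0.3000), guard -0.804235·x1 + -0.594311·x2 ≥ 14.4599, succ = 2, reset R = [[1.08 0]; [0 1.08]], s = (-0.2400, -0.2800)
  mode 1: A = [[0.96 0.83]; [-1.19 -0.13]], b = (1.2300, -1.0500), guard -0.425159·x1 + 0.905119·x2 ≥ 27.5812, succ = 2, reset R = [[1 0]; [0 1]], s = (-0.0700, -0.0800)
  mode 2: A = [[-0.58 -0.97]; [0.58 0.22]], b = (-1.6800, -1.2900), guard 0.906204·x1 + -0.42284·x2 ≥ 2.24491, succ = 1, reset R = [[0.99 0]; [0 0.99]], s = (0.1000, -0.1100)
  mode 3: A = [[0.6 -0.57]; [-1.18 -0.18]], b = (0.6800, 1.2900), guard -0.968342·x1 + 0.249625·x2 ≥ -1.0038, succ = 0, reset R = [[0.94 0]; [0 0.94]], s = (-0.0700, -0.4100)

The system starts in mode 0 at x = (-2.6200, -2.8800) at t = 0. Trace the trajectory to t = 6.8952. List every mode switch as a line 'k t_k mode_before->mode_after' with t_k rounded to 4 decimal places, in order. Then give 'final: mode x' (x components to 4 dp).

1 1.5056 0->2
2 2.0093 2->1
3 3.4889 1->2
4 5.7280 2->1
final: 1 -27.2660 6.0123

Mode 0: guard c·x = 14.4599 hit at Δt = 1.5056 (t = 1.5056), x⁻ = (-11.1079, -9.2991) → reset → x⁺ = (-12.2365, -10.3230), jump to mode 2
Mode 2: guard c·x = 2.2449 hit at Δt = 0.5037 (t = 2.0093), x⁻ = (-4.4357, -14.8153) → reset → x⁺ = (-4.2913, -14.7772), jump to mode 1
Mode 1: guard c·x = 27.5812 hit at Δt = 1.4796 (t = 3.4889), x⁻ = (-31.7078, 15.5784) → reset → x⁺ = (-31.7778, 15.4984), jump to mode 2
Mode 2: guard c·x = 2.2449 hit at Δt = 2.2391 (t = 5.7280), x⁻ = (-4.6875, -15.3551) → reset → x⁺ = (-4.5407, -15.3116), jump to mode 1
Mode 1: flow for 1.1672 to horizon, guard not reached → x = (-27.2660, 6.0123)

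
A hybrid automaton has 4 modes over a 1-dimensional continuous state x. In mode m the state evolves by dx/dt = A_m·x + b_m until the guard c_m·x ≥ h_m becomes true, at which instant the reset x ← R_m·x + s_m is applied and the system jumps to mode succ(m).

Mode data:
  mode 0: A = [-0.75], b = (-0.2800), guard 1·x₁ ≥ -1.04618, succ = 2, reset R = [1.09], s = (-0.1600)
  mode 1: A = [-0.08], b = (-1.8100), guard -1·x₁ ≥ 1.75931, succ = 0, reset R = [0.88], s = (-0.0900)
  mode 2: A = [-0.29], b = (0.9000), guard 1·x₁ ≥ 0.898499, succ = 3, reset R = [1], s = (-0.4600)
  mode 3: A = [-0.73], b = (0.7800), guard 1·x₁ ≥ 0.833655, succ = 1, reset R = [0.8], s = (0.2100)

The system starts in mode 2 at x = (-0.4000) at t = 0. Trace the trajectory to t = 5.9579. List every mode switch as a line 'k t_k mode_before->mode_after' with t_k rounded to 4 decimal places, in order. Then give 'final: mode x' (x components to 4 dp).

1 1.5967 2->3
2 2.9485 3->1
3 4.4357 1->0
4 5.2773 0->2
final: 2 -0.5115

Mode 2: guard c·x = 0.8985 hit at Δt = 1.5967 (t = 1.5967), x⁻ = (0.8985) → reset → x⁺ = (0.4385), jump to mode 3
Mode 3: guard c·x = 0.8337 hit at Δt = 1.3518 (t = 2.9485), x⁻ = (0.8337) → reset → x⁺ = (0.8769), jump to mode 1
Mode 1: guard c·x = 1.7593 hit at Δt = 1.4872 (t = 4.4357), x⁻ = (-1.7593) → reset → x⁺ = (-1.6382), jump to mode 0
Mode 0: guard c·x = -1.0462 hit at Δt = 0.8416 (t = 5.2773), x⁻ = (-1.0462) → reset → x⁺ = (-1.3003), jump to mode 2
Mode 2: flow for 0.6806 to horizon, guard not reached → x = (-0.5115)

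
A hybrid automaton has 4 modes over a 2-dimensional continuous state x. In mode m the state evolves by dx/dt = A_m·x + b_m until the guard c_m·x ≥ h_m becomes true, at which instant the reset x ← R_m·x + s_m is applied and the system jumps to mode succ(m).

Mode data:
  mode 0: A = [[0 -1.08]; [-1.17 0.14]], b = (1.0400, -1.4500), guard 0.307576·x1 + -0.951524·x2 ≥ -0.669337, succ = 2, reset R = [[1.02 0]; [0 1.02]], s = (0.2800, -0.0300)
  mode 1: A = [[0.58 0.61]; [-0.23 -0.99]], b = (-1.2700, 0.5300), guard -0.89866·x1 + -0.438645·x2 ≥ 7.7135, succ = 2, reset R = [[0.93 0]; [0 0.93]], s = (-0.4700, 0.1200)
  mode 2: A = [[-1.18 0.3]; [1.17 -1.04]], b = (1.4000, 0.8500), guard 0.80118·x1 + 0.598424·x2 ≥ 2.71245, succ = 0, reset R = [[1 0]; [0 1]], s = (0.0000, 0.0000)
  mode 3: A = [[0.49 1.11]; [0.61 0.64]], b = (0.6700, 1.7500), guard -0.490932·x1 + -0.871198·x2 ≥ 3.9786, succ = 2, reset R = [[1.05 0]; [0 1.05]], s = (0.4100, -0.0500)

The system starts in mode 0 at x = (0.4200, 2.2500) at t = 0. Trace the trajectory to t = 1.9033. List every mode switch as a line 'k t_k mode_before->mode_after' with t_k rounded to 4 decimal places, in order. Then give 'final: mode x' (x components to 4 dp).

Mode 0: guard c·x = -0.6693 hit at Δt = 1.4167 (t = 1.4167), x⁻ = (-0.2197, 0.6324) → reset → x⁺ = (0.0559, 0.6151), jump to mode 2
Mode 2: flow for 0.4866 to horizon, guard not reached → x = (0.6318, 0.8705)

1 1.4167 0->2
final: 2 0.6318 0.8705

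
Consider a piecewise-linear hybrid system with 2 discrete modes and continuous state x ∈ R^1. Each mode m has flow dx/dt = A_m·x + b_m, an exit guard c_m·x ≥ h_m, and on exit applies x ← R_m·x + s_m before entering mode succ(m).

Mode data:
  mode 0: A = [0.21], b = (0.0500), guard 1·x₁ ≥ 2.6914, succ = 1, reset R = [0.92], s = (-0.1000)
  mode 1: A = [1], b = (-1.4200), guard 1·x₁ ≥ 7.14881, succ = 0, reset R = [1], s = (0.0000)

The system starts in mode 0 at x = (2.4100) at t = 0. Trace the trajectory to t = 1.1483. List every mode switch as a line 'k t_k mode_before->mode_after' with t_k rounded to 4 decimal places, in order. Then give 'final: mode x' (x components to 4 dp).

Mode 0: guard c·x = 2.6914 hit at Δt = 0.4809 (t = 0.4809), x⁻ = (2.6914) → reset → x⁺ = (2.3761), jump to mode 1
Mode 1: flow for 0.6674 to horizon, guard not reached → x = (3.2836)

1 0.4809 0->1
final: 1 3.2836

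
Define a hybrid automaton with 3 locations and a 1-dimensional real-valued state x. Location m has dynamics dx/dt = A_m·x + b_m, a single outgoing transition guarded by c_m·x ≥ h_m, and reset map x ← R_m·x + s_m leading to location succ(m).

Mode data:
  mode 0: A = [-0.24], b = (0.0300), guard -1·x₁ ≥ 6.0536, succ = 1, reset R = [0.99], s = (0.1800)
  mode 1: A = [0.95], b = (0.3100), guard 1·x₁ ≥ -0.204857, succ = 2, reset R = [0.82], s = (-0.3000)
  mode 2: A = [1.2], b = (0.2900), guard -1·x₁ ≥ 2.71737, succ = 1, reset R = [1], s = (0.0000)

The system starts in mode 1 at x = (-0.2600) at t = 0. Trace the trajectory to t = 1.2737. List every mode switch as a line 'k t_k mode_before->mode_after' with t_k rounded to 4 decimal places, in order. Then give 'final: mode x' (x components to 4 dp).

1 0.6370 1->2
final: 2 -0.7276

Mode 1: guard c·x = -0.2049 hit at Δt = 0.6370 (t = 0.6370), x⁻ = (-0.2049) → reset → x⁺ = (-0.4680), jump to mode 2
Mode 2: flow for 0.6367 to horizon, guard not reached → x = (-0.7276)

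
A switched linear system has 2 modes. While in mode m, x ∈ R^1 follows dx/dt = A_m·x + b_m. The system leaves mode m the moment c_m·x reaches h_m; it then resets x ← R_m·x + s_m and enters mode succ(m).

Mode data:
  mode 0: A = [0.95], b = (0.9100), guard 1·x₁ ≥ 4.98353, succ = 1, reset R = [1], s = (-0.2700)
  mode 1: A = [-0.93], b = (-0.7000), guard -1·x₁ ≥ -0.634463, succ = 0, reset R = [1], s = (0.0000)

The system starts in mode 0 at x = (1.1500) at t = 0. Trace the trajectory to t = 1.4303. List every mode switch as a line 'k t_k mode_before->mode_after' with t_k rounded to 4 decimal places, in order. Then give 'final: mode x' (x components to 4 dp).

Mode 0: guard c·x = 4.9835 hit at Δt = 1.0908 (t = 1.0908), x⁻ = (4.9835) → reset → x⁺ = (4.7135), jump to mode 1
Mode 1: flow for 0.3395 to horizon, guard not reached → x = (3.2336)

1 1.0908 0->1
final: 1 3.2336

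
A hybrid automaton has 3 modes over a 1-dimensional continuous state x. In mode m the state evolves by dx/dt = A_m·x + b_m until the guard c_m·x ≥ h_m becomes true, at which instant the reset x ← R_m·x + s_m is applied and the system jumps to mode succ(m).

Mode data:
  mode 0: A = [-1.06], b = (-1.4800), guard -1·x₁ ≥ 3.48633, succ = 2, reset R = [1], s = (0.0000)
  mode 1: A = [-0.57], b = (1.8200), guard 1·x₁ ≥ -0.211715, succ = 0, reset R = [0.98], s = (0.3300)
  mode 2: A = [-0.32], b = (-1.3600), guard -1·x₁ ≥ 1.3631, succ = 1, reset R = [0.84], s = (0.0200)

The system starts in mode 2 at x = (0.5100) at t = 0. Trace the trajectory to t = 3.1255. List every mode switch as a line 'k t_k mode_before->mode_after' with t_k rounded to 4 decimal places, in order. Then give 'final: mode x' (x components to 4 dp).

Mode 2: guard c·x = 1.3631 hit at Δt = 1.5627 (t = 1.5627), x⁻ = (-1.3631) → reset → x⁺ = (-1.1250), jump to mode 1
Mode 1: guard c·x = -0.2117 hit at Δt = 0.4169 (t = 1.9796), x⁻ = (-0.2117) → reset → x⁺ = (0.1225), jump to mode 0
Mode 0: flow for 1.1459 to horizon, guard not reached → x = (-0.9454)

1 1.5627 2->1
2 1.9796 1->0
final: 0 -0.9454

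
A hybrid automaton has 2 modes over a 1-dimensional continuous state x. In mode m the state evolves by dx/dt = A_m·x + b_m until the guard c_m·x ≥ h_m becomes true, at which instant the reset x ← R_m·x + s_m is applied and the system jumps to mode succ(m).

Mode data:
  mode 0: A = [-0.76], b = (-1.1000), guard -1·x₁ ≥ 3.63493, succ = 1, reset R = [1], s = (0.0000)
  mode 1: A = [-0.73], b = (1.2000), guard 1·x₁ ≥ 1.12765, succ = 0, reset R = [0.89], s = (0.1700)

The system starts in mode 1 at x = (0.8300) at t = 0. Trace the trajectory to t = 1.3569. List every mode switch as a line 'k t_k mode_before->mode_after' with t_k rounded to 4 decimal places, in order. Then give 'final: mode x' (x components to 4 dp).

Mode 1: guard c·x = 1.1277 hit at Δt = 0.6237 (t = 0.6237), x⁻ = (1.1276) → reset → x⁺ = (1.1736), jump to mode 0
Mode 0: flow for 0.7332 to horizon, guard not reached → x = (0.0539)

1 0.6237 1->0
final: 0 0.0539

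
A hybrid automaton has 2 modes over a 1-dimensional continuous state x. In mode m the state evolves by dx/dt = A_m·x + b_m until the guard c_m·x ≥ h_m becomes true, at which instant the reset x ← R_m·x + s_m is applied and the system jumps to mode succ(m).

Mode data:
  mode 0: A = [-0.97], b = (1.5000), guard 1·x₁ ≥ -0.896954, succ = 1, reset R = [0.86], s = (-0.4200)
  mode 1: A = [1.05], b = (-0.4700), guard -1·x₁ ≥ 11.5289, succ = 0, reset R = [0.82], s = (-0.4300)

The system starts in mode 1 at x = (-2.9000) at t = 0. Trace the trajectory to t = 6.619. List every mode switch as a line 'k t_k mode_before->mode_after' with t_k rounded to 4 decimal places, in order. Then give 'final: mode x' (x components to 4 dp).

1 1.2140 1->0
2 2.8046 0->1
3 4.6988 1->0
4 6.2894 0->1
final: 1 -1.8693

Mode 1: guard c·x = 11.5289 hit at Δt = 1.2140 (t = 1.2140), x⁻ = (-11.5289) → reset → x⁺ = (-9.8837), jump to mode 0
Mode 0: guard c·x = -0.8970 hit at Δt = 1.5906 (t = 2.8046), x⁻ = (-0.8970) → reset → x⁺ = (-1.1914), jump to mode 1
Mode 1: guard c·x = 11.5289 hit at Δt = 1.8942 (t = 4.6988), x⁻ = (-11.5289) → reset → x⁺ = (-9.8837), jump to mode 0
Mode 0: guard c·x = -0.8970 hit at Δt = 1.5906 (t = 6.2894), x⁻ = (-0.8970) → reset → x⁺ = (-1.1914), jump to mode 1
Mode 1: flow for 0.3296 to horizon, guard not reached → x = (-1.8693)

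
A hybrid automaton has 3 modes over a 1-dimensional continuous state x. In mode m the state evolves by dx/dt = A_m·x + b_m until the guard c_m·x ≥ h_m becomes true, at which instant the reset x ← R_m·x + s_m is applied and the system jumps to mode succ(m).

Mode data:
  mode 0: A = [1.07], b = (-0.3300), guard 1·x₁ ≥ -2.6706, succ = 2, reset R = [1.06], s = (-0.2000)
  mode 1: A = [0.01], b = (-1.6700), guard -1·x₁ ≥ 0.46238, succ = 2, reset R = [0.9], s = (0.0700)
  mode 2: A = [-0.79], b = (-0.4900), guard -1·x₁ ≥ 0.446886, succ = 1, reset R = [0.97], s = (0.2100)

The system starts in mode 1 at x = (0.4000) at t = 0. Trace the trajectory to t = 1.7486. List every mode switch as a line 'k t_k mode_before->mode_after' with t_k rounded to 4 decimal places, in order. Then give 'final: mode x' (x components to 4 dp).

Mode 1: guard c·x = 0.4624 hit at Δt = 0.5163 (t = 0.5163), x⁻ = (-0.4624) → reset → x⁺ = (-0.3461), jump to mode 2
Mode 2: guard c·x = 0.4469 hit at Δt = 0.5799 (t = 1.0962), x⁻ = (-0.4469) → reset → x⁺ = (-0.2235), jump to mode 1
Mode 1: guard c·x = 0.4624 hit at Δt = 0.1428 (t = 1.2390), x⁻ = (-0.4624) → reset → x⁺ = (-0.3461), jump to mode 2
Mode 2: flow for 0.5096 to horizon, guard not reached → x = (-0.4370)

1 0.5163 1->2
2 1.0962 2->1
3 1.2390 1->2
final: 2 -0.4370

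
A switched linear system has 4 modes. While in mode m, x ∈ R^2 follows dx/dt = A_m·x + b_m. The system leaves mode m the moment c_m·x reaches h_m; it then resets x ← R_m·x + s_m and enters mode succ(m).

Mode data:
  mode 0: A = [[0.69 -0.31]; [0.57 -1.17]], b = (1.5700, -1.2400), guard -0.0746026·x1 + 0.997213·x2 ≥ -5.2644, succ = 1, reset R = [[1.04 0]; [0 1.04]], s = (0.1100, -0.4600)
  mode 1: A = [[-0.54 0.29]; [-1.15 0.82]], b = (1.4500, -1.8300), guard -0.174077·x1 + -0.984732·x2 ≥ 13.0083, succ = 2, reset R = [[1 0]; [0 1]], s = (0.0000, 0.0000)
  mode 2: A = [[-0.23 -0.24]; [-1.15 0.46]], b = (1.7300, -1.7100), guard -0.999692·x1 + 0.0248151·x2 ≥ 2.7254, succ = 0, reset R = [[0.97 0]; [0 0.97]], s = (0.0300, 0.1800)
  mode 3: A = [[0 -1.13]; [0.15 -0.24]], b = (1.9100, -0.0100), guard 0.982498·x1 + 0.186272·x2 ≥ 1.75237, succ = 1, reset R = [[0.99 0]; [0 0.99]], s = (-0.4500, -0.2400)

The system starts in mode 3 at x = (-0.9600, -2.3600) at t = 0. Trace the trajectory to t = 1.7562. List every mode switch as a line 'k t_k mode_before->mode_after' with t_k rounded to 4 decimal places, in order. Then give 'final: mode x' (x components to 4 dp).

Mode 3: guard c·x = 1.7524 hit at Δt = 0.7135 (t = 0.7135), x⁻ = (2.1494, -1.9294) → reset → x⁺ = (1.6779, -2.1501), jump to mode 1
Mode 1: flow for 1.0427 to horizon, guard not reached → x = (0.6475, -10.7242)

1 0.7135 3->1
final: 1 0.6475 -10.7242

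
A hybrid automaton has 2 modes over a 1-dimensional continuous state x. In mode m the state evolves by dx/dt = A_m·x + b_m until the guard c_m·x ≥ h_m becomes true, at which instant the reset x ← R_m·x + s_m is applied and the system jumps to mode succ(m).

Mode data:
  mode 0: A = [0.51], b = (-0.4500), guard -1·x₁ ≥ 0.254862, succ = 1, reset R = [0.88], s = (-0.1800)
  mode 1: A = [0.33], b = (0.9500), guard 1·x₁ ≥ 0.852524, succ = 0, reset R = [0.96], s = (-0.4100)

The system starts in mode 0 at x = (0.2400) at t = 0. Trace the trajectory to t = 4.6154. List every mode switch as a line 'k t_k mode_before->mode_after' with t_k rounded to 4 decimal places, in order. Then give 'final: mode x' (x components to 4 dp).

Mode 0: guard c·x = 0.2549 hit at Δt = 1.1200 (t = 1.1200), x⁻ = (-0.2549) → reset → x⁺ = (-0.4043), jump to mode 1
Mode 1: guard c·x = 0.8525 hit at Δt = 1.2446 (t = 2.3646), x⁻ = (0.8525) → reset → x⁺ = (0.4084), jump to mode 0
Mode 0: guard c·x = 0.2549 hit at Δt = 1.7162 (t = 4.0808), x⁻ = (-0.2549) → reset → x⁺ = (-0.4043), jump to mode 1
Mode 1: flow for 0.5346 to horizon, guard not reached → x = (0.0731)

1 1.1200 0->1
2 2.3646 1->0
3 4.0808 0->1
final: 1 0.0731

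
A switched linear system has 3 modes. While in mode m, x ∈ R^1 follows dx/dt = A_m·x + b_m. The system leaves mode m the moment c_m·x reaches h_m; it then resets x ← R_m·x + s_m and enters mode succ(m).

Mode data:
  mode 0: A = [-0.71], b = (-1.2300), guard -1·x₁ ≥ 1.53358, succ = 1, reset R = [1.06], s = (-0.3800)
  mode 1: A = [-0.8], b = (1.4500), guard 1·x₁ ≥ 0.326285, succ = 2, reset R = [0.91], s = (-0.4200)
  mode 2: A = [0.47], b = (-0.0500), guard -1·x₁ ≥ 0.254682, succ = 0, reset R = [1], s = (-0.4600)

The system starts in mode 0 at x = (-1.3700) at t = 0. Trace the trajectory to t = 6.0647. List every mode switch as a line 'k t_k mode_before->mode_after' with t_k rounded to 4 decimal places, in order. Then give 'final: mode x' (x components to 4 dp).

Mode 0: guard c·x = 1.5336 hit at Δt = 0.8456 (t = 0.8456), x⁻ = (-1.5336) → reset → x⁺ = (-2.0056), jump to mode 1
Mode 1: guard c·x = 0.3263 hit at Δt = 1.1794 (t = 2.0250), x⁻ = (0.3263) → reset → x⁺ = (-0.1231), jump to mode 2
Mode 2: guard c·x = 0.2547 hit at Δt = 0.9645 (t = 2.9895), x⁻ = (-0.2547) → reset → x⁺ = (-0.7147), jump to mode 0
Mode 0: guard c·x = 1.5336 hit at Δt = 2.2999 (t = 5.2894), x⁻ = (-1.5336) → reset → x⁺ = (-2.0056), jump to mode 1
Mode 1: flow for 0.7753 to horizon, guard not reached → x = (-0.2409)

1 0.8456 0->1
2 2.0250 1->2
3 2.9895 2->0
4 5.2894 0->1
final: 1 -0.2409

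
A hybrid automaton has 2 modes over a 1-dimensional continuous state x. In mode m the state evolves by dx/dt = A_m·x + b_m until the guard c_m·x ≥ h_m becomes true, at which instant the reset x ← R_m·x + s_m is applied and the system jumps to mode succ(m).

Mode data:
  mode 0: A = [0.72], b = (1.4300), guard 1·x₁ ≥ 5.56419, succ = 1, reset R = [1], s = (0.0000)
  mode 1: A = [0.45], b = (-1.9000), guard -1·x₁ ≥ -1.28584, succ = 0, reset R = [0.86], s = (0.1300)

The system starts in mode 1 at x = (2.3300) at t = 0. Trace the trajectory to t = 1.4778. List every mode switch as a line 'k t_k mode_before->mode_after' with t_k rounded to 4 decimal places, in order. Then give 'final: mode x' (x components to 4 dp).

1 0.9765 1->0
final: 0 2.6363

Mode 1: guard c·x = -1.2858 hit at Δt = 0.9765 (t = 0.9765), x⁻ = (1.2858) → reset → x⁺ = (1.2358), jump to mode 0
Mode 0: flow for 0.5013 to horizon, guard not reached → x = (2.6363)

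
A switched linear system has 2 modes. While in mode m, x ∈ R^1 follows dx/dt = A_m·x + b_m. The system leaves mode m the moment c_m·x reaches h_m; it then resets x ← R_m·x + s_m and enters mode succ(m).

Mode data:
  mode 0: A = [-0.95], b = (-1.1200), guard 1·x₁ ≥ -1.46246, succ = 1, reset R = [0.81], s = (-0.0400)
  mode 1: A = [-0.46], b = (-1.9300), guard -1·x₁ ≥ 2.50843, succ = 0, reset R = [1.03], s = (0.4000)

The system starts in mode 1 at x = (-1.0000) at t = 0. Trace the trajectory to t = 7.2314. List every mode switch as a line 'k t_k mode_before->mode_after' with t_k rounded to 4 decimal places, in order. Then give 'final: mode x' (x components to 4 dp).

Mode 1: guard c·x = 2.5084 hit at Δt = 1.3885 (t = 1.3885), x⁻ = (-2.5084) → reset → x⁺ = (-2.1837), jump to mode 0
Mode 0: guard c·x = -1.4625 hit at Δt = 1.3318 (t = 2.7203), x⁻ = (-1.4625) → reset → x⁺ = (-1.2246), jump to mode 1
Mode 1: guard c·x = 2.5084 hit at Δt = 1.2301 (t = 3.9504), x⁻ = (-2.5084) → reset → x⁺ = (-2.1837), jump to mode 0
Mode 0: guard c·x = -1.4625 hit at Δt = 1.3318 (t = 5.2822), x⁻ = (-1.4625) → reset → x⁺ = (-1.2246), jump to mode 1
Mode 1: guard c·x = 2.5084 hit at Δt = 1.2301 (t = 6.5123), x⁻ = (-2.5084) → reset → x⁺ = (-2.1837), jump to mode 0
Mode 0: flow for 0.7191 to horizon, guard not reached → x = (-1.6864)

1 1.3885 1->0
2 2.7203 0->1
3 3.9504 1->0
4 5.2822 0->1
5 6.5123 1->0
final: 0 -1.6864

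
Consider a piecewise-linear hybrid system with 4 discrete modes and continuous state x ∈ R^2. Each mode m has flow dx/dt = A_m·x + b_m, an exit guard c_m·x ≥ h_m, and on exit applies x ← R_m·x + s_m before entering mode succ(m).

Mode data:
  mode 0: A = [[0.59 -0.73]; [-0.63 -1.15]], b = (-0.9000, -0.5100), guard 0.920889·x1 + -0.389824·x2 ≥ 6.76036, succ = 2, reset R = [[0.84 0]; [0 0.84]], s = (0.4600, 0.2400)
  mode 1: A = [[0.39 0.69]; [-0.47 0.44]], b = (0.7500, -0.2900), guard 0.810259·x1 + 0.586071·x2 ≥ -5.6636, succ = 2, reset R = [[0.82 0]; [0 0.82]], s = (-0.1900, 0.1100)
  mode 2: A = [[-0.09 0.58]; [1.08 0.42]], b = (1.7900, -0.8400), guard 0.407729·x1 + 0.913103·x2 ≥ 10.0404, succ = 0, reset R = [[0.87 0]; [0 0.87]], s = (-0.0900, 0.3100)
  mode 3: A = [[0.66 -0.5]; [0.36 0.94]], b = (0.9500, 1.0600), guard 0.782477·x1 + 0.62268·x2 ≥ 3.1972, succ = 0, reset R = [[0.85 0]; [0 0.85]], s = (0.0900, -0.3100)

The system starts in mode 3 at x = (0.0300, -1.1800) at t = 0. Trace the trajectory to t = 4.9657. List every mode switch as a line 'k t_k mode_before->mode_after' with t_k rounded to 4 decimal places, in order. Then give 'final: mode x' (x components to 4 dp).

Mode 3: guard c·x = 3.1972 hit at Δt = 1.5534 (t = 1.5534), x⁻ = (3.8850, 0.2525) → reset → x⁺ = (3.3923, -0.0953), jump to mode 0
Mode 0: guard c·x = 6.7604 hit at Δt = 1.1032 (t = 2.6566), x⁻ = (6.3789, -2.2731) → reset → x⁺ = (5.8183, -1.6694), jump to mode 2
Mode 2: guard c·x = 10.0404 hit at Δt = 1.1980 (t = 3.8546), x⁻ = (8.6696, 7.1247) → reset → x⁺ = (7.4526, 6.5085), jump to mode 0
Mode 0: guard c·x = 6.7604 hit at Δt = 0.5454 (t = 4.4000), x⁻ = (7.9121, 1.3487) → reset → x⁺ = (7.1061, 1.3729), jump to mode 2
Mode 2: flow for 0.5657 to horizon, guard not reached → x = (8.9644, 6.6282)

1 1.5534 3->0
2 2.6566 0->2
3 3.8546 2->0
4 4.4000 0->2
final: 2 8.9644 6.6282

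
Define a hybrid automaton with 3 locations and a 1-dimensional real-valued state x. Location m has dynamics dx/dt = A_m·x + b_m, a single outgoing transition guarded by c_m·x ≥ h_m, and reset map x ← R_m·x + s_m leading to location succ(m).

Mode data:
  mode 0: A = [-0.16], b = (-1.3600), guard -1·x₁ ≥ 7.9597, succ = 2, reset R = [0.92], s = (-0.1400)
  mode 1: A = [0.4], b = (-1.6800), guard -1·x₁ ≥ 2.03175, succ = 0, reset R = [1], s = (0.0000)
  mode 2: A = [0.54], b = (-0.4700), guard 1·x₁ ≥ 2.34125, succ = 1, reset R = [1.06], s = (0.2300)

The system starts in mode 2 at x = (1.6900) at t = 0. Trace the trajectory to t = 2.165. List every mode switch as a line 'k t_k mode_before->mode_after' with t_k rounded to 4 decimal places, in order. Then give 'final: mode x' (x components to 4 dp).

1 1.0829 2->1
final: 1 1.9056

Mode 2: guard c·x = 2.3413 hit at Δt = 1.0829 (t = 1.0829), x⁻ = (2.3413) → reset → x⁺ = (2.7117), jump to mode 1
Mode 1: flow for 1.0821 to horizon, guard not reached → x = (1.9056)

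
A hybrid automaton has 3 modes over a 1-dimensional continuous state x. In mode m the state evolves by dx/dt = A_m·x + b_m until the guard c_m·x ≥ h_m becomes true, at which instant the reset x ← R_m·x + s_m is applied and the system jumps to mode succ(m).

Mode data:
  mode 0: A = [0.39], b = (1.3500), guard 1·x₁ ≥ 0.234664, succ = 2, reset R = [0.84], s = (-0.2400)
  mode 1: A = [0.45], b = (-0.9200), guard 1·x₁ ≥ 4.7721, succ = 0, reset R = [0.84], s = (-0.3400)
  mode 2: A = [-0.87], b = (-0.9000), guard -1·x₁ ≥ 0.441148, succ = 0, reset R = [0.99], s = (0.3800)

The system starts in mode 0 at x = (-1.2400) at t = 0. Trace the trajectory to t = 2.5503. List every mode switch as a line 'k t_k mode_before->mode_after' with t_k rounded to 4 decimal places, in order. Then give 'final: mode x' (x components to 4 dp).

Mode 0: guard c·x = 0.2347 hit at Δt = 1.3054 (t = 1.3054), x⁻ = (0.2347) → reset → x⁺ = (-0.0429), jump to mode 2
Mode 2: guard c·x = 0.4411 hit at Δt = 0.5903 (t = 1.8957), x⁻ = (-0.4411) → reset → x⁺ = (-0.0567), jump to mode 0
Mode 0: guard c·x = 0.2347 hit at Δt = 0.2106 (t = 2.1063), x⁻ = (0.2347) → reset → x⁺ = (-0.0429), jump to mode 2
Mode 2: flow for 0.4440 to horizon, guard not reached → x = (-0.3606)

1 1.3054 0->2
2 1.8957 2->0
3 2.1063 0->2
final: 2 -0.3606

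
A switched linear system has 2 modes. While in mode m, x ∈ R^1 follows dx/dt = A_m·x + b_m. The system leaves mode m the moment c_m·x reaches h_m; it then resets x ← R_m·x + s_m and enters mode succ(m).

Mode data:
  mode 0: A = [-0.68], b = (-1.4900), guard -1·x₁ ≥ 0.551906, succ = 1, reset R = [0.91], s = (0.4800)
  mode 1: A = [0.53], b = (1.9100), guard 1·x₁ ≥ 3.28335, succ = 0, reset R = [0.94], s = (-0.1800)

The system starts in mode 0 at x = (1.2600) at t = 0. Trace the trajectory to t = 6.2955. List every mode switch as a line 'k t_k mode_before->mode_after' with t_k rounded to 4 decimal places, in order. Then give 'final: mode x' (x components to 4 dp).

Mode 0: guard c·x = 0.5519 hit at Δt = 1.0948 (t = 1.0948), x⁻ = (-0.5519) → reset → x⁺ = (-0.0222), jump to mode 1
Mode 1: guard c·x = 3.2833 hit at Δt = 1.2337 (t = 2.3285), x⁻ = (3.2834) → reset → x⁺ = (2.9063), jump to mode 0
Mode 0: guard c·x = 0.5519 hit at Δt = 1.6684 (t = 3.9969), x⁻ = (-0.5519) → reset → x⁺ = (-0.0222), jump to mode 1
Mode 1: guard c·x = 3.2833 hit at Δt = 1.2337 (t = 5.2306), x⁻ = (3.2833) → reset → x⁺ = (2.9063), jump to mode 0
Mode 0: flow for 1.0649 to horizon, guard not reached → x = (0.2798)

1 1.0948 0->1
2 2.3285 1->0
3 3.9969 0->1
4 5.2306 1->0
final: 0 0.2798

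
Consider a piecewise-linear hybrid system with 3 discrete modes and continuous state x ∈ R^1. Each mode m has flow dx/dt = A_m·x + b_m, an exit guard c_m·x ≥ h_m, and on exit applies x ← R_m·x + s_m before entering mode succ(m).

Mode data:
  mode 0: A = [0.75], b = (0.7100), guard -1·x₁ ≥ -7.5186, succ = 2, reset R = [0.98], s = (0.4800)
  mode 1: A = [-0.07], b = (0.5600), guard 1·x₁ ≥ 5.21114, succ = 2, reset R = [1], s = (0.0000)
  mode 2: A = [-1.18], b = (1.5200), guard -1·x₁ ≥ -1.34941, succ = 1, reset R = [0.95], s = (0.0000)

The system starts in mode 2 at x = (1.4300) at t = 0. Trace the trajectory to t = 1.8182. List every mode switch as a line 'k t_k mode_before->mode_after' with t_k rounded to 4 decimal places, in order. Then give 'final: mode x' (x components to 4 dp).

1 0.7114 2->1
final: 1 1.7828

Mode 2: guard c·x = -1.3494 hit at Δt = 0.7114 (t = 0.7114), x⁻ = (1.3494) → reset → x⁺ = (1.2819), jump to mode 1
Mode 1: flow for 1.1068 to horizon, guard not reached → x = (1.7828)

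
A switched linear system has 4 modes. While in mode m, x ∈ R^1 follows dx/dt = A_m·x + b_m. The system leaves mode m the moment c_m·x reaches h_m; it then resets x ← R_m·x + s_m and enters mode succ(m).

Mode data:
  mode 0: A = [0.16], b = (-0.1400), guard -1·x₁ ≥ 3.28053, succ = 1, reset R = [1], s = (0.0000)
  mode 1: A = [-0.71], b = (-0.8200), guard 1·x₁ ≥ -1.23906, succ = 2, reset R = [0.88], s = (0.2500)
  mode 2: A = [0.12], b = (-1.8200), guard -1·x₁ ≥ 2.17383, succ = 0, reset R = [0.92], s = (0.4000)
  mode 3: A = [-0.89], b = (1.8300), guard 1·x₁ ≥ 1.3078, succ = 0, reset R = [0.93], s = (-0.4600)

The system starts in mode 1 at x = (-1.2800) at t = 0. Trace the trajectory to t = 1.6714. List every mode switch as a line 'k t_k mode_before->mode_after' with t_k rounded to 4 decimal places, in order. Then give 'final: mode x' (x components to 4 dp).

Mode 1: guard c·x = -1.2391 hit at Δt = 0.5585 (t = 0.5585), x⁻ = (-1.2391) → reset → x⁺ = (-0.8404), jump to mode 2
Mode 2: guard c·x = 2.1738 hit at Δt = 0.6668 (t = 1.2253), x⁻ = (-2.1738) → reset → x⁺ = (-1.5999), jump to mode 0
Mode 0: flow for 0.4461 to horizon, guard not reached → x = (-1.7830)

1 0.5585 1->2
2 1.2253 2->0
final: 0 -1.7830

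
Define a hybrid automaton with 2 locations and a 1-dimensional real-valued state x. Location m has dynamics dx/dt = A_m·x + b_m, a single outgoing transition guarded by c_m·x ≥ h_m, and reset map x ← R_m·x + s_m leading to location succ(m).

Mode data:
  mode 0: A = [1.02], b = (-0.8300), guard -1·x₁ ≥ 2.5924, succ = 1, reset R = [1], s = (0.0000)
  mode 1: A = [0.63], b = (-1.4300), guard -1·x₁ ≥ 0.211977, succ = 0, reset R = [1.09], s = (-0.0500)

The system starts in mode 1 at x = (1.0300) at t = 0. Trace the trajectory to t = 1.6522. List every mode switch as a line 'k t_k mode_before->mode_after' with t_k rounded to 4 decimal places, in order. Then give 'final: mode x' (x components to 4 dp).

Mode 1: guard c·x = 0.2120 hit at Δt = 1.1016 (t = 1.1016), x⁻ = (-0.2120) → reset → x⁺ = (-0.2811), jump to mode 0
Mode 0: flow for 0.5506 to horizon, guard not reached → x = (-1.1060)

1 1.1016 1->0
final: 0 -1.1060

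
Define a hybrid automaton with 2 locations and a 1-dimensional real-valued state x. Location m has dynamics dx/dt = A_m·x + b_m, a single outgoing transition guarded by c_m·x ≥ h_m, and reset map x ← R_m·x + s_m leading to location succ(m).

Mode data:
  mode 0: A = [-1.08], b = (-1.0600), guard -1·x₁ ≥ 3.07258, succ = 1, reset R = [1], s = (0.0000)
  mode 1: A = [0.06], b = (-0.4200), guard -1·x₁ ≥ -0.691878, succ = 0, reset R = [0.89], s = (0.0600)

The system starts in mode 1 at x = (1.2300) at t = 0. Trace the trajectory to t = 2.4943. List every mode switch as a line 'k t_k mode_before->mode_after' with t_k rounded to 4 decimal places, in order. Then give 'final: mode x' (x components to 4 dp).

1 1.4861 1->0
final: 0 -0.4236

Mode 1: guard c·x = -0.6919 hit at Δt = 1.4861 (t = 1.4861), x⁻ = (0.6919) → reset → x⁺ = (0.6758), jump to mode 0
Mode 0: flow for 1.0082 to horizon, guard not reached → x = (-0.4236)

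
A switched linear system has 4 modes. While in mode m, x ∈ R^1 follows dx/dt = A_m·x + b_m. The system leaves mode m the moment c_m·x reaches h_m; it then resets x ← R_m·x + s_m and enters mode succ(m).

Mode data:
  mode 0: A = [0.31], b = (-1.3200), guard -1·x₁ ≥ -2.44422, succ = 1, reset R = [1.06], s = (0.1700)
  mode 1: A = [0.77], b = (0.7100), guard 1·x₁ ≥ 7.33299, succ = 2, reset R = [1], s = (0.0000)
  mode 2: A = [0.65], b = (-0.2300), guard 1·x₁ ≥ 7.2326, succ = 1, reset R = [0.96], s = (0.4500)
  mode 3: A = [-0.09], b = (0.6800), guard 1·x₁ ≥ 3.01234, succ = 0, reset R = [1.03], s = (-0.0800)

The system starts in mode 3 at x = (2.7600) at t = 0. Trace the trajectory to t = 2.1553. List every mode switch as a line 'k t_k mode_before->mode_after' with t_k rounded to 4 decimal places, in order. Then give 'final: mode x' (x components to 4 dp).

Mode 3: guard c·x = 3.0123 hit at Δt = 0.6006 (t = 0.6006), x⁻ = (3.0123) → reset → x⁺ = (3.0227), jump to mode 0
Mode 0: guard c·x = -2.4442 hit at Δt = 1.2390 (t = 1.8396), x⁻ = (2.4442) → reset → x⁺ = (2.7609), jump to mode 1
Mode 1: flow for 0.3157 to horizon, guard not reached → x = (3.7743)

1 0.6006 3->0
2 1.8396 0->1
final: 1 3.7743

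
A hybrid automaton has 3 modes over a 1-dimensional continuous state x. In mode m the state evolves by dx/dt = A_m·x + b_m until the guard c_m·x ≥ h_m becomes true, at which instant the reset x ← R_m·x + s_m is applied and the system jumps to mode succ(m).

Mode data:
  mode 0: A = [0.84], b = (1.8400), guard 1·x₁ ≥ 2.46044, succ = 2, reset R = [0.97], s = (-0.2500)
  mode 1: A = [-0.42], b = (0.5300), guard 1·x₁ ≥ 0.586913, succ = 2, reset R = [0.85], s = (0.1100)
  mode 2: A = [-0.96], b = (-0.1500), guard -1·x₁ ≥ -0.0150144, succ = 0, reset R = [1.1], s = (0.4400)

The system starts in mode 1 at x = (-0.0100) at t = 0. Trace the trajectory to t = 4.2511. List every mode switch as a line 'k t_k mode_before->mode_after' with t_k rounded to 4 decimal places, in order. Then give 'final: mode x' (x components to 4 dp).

Mode 1: guard c·x = 0.5869 hit at Δt = 1.5085 (t = 1.5085), x⁻ = (0.5869) → reset → x⁺ = (0.6089), jump to mode 2
Mode 2: guard c·x = -0.0150 hit at Δt = 1.5592 (t = 3.0677), x⁻ = (0.0150) → reset → x⁺ = (0.4565), jump to mode 0
Mode 0: guard c·x = 2.4604 hit at Δt = 0.6710 (t = 3.7387), x⁻ = (2.4604) → reset → x⁺ = (2.1366), jump to mode 2
Mode 2: flow for 0.5124 to horizon, guard not reached → x = (1.2458)

1 1.5085 1->2
2 3.0677 2->0
3 3.7387 0->2
final: 2 1.2458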